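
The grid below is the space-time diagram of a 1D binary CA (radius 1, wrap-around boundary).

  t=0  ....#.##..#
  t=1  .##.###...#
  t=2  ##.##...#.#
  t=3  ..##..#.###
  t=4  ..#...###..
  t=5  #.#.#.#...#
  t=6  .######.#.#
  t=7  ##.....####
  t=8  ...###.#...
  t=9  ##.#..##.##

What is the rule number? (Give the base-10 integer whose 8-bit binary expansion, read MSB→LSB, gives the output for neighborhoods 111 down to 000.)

45

  ###|.  b7=0 t=1,i=5
  ##.|.  b6=0 t=0,i=7
  #.#|#  b5=1 t=0,i=5
  #..|.  b4=0 t=0,i=0
  .##|#  b3=1 t=0,i=6
  .#.|#  b2=1 t=0,i=4
  ..#|.  b1=0 t=0,i=3
  ...|#  b0=1 t=0,i=1
  bits 00101101 = 45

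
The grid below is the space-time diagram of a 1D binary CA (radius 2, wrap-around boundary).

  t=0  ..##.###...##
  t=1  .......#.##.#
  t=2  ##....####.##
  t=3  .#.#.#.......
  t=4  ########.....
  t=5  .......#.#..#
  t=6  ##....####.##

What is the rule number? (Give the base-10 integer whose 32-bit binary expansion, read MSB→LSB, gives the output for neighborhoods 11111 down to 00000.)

  nb #####: next=.  (t=4,i=2, bit31=0)
  nb ####.: next=.  (t=2,i=0, bit30=0)
  nb ###.#: next=.  (t=2,i=9, bit29=0)
  nb ###..: next=#  (t=0,i=7, bit28=1)
  nb ##.##: next=.  (t=0,i=4, bit27=0)
  nb ##.#.: next=#  (t=1,i=11, bit26=1)
  nb ##..#: next=.  (t=0,i=0, bit25=0)
  nb ##...: next=.  (t=0,i=8, bit24=0)
  nb #.###: next=.  (t=0,i=5, bit23=0)
  nb #.##.: next=#  (t=1,i=9, bit22=1)
  nb #.#.#: next=#  (t=3,i=3, bit21=1)
  nb #.#..: next=#  (t=1,i=12, bit20=1)
  nb #..##: next=.  (t=0,i=1, bit19=0)
  nb #..#.: next=#  (t=5,i=11, bit18=1)
  nb #...#: next=#  (t=0,i=9, bit17=1)
  nb #....: next=#  (t=1,i=1, bit16=1)
  nb .####: next=.  (t=2,i=7, bit15=0)
  nb .###.: next=.  (t=0,i=6, bit14=0)
  nb .##.#: next=.  (t=0,i=3, bit13=0)
  nb .##..: next=#  (t=0,i=12, bit12=1)
  nb .#.##: next=#  (t=1,i=8, bit11=1)
  nb .#.#.: next=#  (t=3,i=2, bit10=1)
  nb .#..#: next=.  (t=5,i=10, bit9=0)
  nb .#...: next=#  (t=1,i=0, bit8=1)
  nb ..###: next=.  (t=2,i=6, bit7=0)
  nb ..##.: next=.  (t=0,i=2, bit6=0)
  nb ..#.#: next=#  (t=1,i=7, bit5=1)
  nb ..#..: next=#  (t=5,i=12, bit4=1)
  nb ...##: next=#  (t=0,i=10, bit3=1)
  nb ...#.: next=#  (t=1,i=6, bit2=1)
  nb ....#: next=.  (t=1,i=5, bit1=0)
  nb .....: next=.  (t=1,i=2, bit0=0)
  bits 00010100011101110001110100111100 = 343350588

343350588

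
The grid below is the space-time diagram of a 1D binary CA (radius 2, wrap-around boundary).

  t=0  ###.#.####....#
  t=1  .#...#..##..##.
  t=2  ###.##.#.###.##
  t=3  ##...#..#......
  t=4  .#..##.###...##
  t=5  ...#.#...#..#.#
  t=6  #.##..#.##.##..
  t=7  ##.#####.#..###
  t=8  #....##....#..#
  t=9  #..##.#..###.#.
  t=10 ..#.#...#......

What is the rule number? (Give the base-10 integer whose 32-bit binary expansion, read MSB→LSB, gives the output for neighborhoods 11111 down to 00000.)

3524016446

  ##### -> #   bit 31 = 1  t=2,i=0
  ####. -> #   bit 30 = 1  t=0,i=1
  ###.# -> .   bit 29 = 0  t=0,i=2
  ###.. -> #   bit 28 = 1  t=0,i=9
  ##.## -> .   bit 27 = 0  t=2,i=3
  ##.#. -> .   bit 26 = 0  t=0,i=3
  ##..# -> #   bit 25 = 1  t=1,i=10
  ##... -> .   bit 24 = 0  t=0,i=10
  #.### -> .   bit 23 = 0  t=0,i=6
  #.##. -> .   bit 22 = 0  t=2,i=4
  #.#.# -> .   bit 21 = 0  t=0,i=4
  #.#.. -> .   bit 20 = 0  t=4,i=1
  #..## -> #   bit 19 = 1  t=1,i=7
  #..#. -> #   bit 18 = 1  t=1,i=0
  #...# -> .   bit 17 = 0  t=1,i=3
  #.... -> .   bit 16 = 0  t=0,i=11
  .#### -> .   bit 15 = 0  t=0,i=0
  .###. -> .   bit 14 = 0  t=2,i=10
  .##.# -> #   bit 13 = 1  t=2,i=5
  .##.. -> #   bit 12 = 1  t=1,i=9
  .#.## -> #   bit 11 = 1  t=0,i=5
  .#.#. -> .   bit 10 = 0  t=5,i=4
  .#..# -> .   bit 9 = 0  t=1,i=6
  .#... -> #   bit 8 = 1  t=1,i=2
  ..### -> .   bit 7 = 0  t=0,i=14
  ..##. -> .   bit 6 = 0  t=1,i=8
  ..#.# -> #   bit 5 = 1  t=5,i=3
  ..#.. -> #   bit 4 = 1  t=1,i=1
  ...## -> #   bit 3 = 1  t=0,i=13
  ...#. -> #   bit 2 = 1  t=1,i=4
  ....# -> #   bit 1 = 1  t=0,i=12
  ..... -> .   bit 0 = 0  t=3,i=11
  bits 11010010000011000011100100111110 = 3524016446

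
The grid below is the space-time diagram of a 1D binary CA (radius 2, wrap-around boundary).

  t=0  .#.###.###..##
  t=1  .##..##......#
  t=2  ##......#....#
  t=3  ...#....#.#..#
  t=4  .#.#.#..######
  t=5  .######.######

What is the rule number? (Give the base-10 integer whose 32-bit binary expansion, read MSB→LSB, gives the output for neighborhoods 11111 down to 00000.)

  nb #####: next=#  (t=4,i=10, bit31=1)
  nb ####.: next=#  (t=4,i=12, bit30=1)
  nb ###.#: next=#  (t=0,i=5, bit29=1)
  nb ###..: next=.  (t=0,i=9, bit28=0)
  nb ##.##: next=#  (t=0,i=6, bit27=1)
  nb ##.#.: next=.  (t=0,i=0, bit26=0)
  nb ##..#: next=.  (t=0,i=10, bit25=0)
  nb ##...: next=.  (t=1,i=7, bit24=0)
  nb #.###: next=.  (t=0,i=3, bit23=0)
  nb #.##.: next=#  (t=1,i=1, bit22=1)
  nb #.#.#: next=#  (t=0,i=1, bit21=1)
  nb #.#..: next=#  (t=3,i=10, bit20=1)
  nb #..##: next=.  (t=0,i=11, bit19=0)
  nb #..#.: next=#  (t=3,i=12, bit18=1)
  nb #...#: next=#  (t=3,i=1, bit17=1)
  nb #....: next=#  (t=1,i=8, bit16=1)
  nb .####: next=#  (t=4,i=9, bit15=1)
  nb .###.: next=.  (t=0,i=4, bit14=0)
  nb .##.#: next=#  (t=0,i=13, bit13=1)
  nb .##..: next=.  (t=1,i=2, bit12=0)
  nb .#.##: next=#  (t=0,i=2, bit11=1)
  nb .#.#.: next=#  (t=3,i=9, bit10=1)
  nb .#..#: next=#  (t=3,i=11, bit9=1)
  nb .#...: next=.  (t=2,i=9, bit8=0)
  nb ..###: next=#  (t=2,i=13, bit7=1)
  nb ..##.: next=.  (t=0,i=12, bit6=0)
  nb ..#.#: next=#  (t=1,i=13, bit5=1)
  nb ..#..: next=#  (t=2,i=8, bit4=1)
  nb ...##: next=.  (t=2,i=12, bit3=0)
  nb ...#.: next=.  (t=1,i=12, bit2=0)
  nb ....#: next=.  (t=1,i=11, bit1=0)
  nb .....: next=.  (t=1,i=9, bit0=0)
  bits 11101000011101111010111010110000 = 3900157616

3900157616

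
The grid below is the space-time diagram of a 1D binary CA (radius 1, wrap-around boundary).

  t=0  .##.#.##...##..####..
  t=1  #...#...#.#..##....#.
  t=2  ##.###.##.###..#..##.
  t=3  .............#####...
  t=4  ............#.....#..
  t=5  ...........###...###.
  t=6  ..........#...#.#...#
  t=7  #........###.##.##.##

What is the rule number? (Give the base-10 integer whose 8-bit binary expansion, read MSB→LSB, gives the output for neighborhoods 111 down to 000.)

22

  nb ###: next=.  (t=0,i=16, bit7=0)
  nb ##.: next=.  (t=0,i=2, bit6=0)
  nb #.#: next=.  (t=0,i=3, bit5=0)
  nb #..: next=#  (t=0,i=8, bit4=1)
  nb .##: next=.  (t=0,i=1, bit3=0)
  nb .#.: next=#  (t=0,i=4, bit2=1)
  nb ..#: next=#  (t=0,i=0, bit1=1)
  nb ...: next=.  (t=0,i=9, bit0=0)
  bits 00010110 = 22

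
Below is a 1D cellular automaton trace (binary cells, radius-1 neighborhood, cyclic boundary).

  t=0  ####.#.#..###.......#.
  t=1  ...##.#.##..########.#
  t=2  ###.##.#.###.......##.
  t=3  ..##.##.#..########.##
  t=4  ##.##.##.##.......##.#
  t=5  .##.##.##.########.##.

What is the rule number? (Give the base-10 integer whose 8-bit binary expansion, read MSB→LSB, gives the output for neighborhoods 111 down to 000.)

115

  ### -> .   bit 7 = 0  t=0,i=1
  ##. -> #   bit 6 = 1  t=0,i=3
  #.# -> #   bit 5 = 1  t=0,i=4
  #.. -> #   bit 4 = 1  t=0,i=8
  .## -> .   bit 3 = 0  t=0,i=0
  .#. -> .   bit 2 = 0  t=0,i=5
  ..# -> #   bit 1 = 1  t=0,i=9
  ... -> #   bit 0 = 1  t=0,i=14
  bits 01110011 = 115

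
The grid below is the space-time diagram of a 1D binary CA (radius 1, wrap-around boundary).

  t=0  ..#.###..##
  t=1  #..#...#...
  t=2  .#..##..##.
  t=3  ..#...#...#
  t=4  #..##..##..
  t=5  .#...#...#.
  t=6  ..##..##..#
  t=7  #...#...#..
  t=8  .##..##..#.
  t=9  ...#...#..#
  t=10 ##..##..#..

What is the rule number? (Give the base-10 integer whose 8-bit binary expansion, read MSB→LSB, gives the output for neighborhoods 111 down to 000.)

49

  ###|.  b7=0 t=0,i=5
  ##.|.  b6=0 t=0,i=6
  #.#|#  b5=1 t=0,i=3
  #..|#  b4=1 t=0,i=0
  .##|.  b3=0 t=0,i=4
  .#.|.  b2=0 t=0,i=2
  ..#|.  b1=0 t=0,i=1
  ...|#  b0=1 t=1,i=5
  bits 00110001 = 49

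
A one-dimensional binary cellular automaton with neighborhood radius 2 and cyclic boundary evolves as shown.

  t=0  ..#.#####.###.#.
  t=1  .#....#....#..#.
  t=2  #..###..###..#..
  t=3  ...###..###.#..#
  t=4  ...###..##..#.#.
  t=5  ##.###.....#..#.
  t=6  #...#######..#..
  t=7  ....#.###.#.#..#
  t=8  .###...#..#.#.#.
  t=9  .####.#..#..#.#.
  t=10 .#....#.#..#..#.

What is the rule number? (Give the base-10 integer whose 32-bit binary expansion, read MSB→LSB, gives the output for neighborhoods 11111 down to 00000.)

  ##### -> #   bit 31 = 1  t=0,i=6
  ####. -> .   bit 30 = 0  t=0,i=7
  ###.# -> .   bit 29 = 0  t=0,i=8
  ###.. -> #   bit 28 = 1  t=2,i=5
  ##.## -> .   bit 27 = 0  t=0,i=9
  ##.#. -> .   bit 26 = 0  t=0,i=13
  ##..# -> .   bit 25 = 0  t=2,i=6
  ##... -> #   bit 24 = 1  t=5,i=6
  #.### -> .   bit 23 = 0  t=0,i=4
  #.##. -> #   bit 22 = 1  t=5,i=0
  #.#.# -> #   bit 21 = 1  t=7,i=10
  #.#.. -> #   bit 20 = 1  t=0,i=14
  #..## -> .   bit 19 = 0  t=2,i=2
  #..#. -> #   bit 18 = 1  t=1,i=0
  #...# -> .   bit 17 = 0  t=0,i=0
  #.... -> #   bit 16 = 1  t=1,i=3
  .#### -> .   bit 15 = 0  t=0,i=5
  .###. -> #   bit 14 = 1  t=0,i=11
  .##.# -> .   bit 13 = 0  t=5,i=1
  .##.. -> .   bit 12 = 0  t=4,i=9
  .#.## -> .   bit 11 = 0  t=0,i=3
  .#.#. -> .   bit 10 = 0  t=4,i=13
  .#..# -> .   bit 9 = 0  t=1,i=12
  .#... -> .   bit 8 = 0  t=0,i=15
  ..### -> #   bit 7 = 1  t=2,i=3
  ..##. -> .   bit 6 = 0  t=4,i=8
  ..#.# -> .   bit 5 = 0  t=0,i=2
  ..#.. -> .   bit 4 = 0  t=1,i=1
  ...## -> .   bit 3 = 0  t=3,i=2
  ...#. -> #   bit 2 = 1  t=0,i=1
  ....# -> #   bit 1 = 1  t=1,i=4
  ..... -> #   bit 0 = 1  t=5,i=8
  bits 10010001011101010100000010000111 = 2440380551

2440380551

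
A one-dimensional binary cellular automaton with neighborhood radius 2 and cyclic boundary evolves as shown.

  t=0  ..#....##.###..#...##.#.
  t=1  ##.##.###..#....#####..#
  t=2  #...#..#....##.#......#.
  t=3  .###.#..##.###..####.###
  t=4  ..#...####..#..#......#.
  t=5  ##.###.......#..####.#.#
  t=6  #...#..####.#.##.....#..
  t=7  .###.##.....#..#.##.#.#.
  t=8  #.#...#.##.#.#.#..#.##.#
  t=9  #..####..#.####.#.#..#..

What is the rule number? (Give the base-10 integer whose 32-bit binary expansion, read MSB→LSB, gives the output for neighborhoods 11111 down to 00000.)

2848621

  [31] ##### => .  t=1,i=18
  [30] ####. => .  t=1,i=19
  [29] ###.# => .  t=1,i=1
  [28] ###.. => .  t=0,i=12
  [27] ##.## => .  t=0,i=9
  [26] ##.#. => .  t=0,i=21
  [25] ##..# => .  t=0,i=13
  [24] ##... => .  t=5,i=6
  [23] #.### => .  t=0,i=10
  [22] #.##. => .  t=1,i=3
  [21] #.#.# => #  t=5,i=21
  [20] #.#.. => .  t=0,i=22
  [19] #..## => #  t=1,i=22
  [18] #..#. => .  t=0,i=14
  [17] #...# => #  t=0,i=0
  [16] #.... => #  t=0,i=4
  [15] .#### => .  t=1,i=17
  [14] .###. => #  t=0,i=11
  [13] .##.# => #  t=0,i=8
  [12] .##.. => #  t=6,i=15
  [11] .#.## => .  t=5,i=22
  [10] .#.#. => #  t=2,i=23
  [9] .#..# => #  t=2,i=5
  [8] .#... => #  t=0,i=3
  [7] ..### => .  t=1,i=16
  [6] ..##. => #  t=0,i=7
  [5] ..#.# => #  t=2,i=22
  [4] ..#.. => .  t=0,i=2
  [3] ...## => #  t=0,i=6
  [2] ...#. => #  t=0,i=1
  [1] ....# => .  t=0,i=5
  [0] ..... => #  t=2,i=18
  bits 00000000001010110111011101101101 = 2848621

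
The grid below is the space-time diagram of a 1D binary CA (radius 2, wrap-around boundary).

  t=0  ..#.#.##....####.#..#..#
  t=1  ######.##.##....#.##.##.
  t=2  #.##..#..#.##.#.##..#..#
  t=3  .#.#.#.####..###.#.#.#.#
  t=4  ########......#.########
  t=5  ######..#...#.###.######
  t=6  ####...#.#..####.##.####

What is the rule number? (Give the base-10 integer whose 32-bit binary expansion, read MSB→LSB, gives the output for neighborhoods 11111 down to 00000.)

  [31] ##### => #  t=1,i=2
  [30] ####. => .  t=0,i=14
  [29] ###.# => .  t=0,i=15
  [28] ###.. => .  t=3,i=10
  [27] ##.## => #  t=1,i=6
  [26] ##.#. => #  t=0,i=16
  [25] ##..# => .  t=2,i=4
  [24] ##... => #  t=0,i=8
  [23] #.### => #  t=1,i=0
  [22] #.##. => .  t=0,i=6
  [21] #.#.# => #  t=0,i=4
  [20] #.#.. => .  t=0,i=17
  [19] #..## => .  t=2,i=22
  [18] #..#. => #  t=0,i=1
  [17] #...# => .  t=5,i=10
  [16] #.... => .  t=0,i=9
  [15] .#### => .  t=0,i=13
  [14] .###. => #  t=3,i=14
  [13] .##.# => .  t=1,i=8
  [12] .##.. => #  t=0,i=7
  [11] .#.## => #  t=0,i=5
  [10] .#.#. => #  t=0,i=3
  [9] .#..# => #  t=0,i=0
  [8] .#... => #  t=5,i=9
  [7] ..### => .  t=0,i=12
  [6] ..##. => #  t=2,i=23
  [5] ..#.# => #  t=0,i=2
  [4] ..#.. => .  t=0,i=20
  [3] ...## => #  t=0,i=11
  [2] ...#. => .  t=1,i=15
  [1] ....# => #  t=0,i=10
  [0] ..... => .  t=4,i=10
  bits 10001101101001000101111101101010 = 2376359786

2376359786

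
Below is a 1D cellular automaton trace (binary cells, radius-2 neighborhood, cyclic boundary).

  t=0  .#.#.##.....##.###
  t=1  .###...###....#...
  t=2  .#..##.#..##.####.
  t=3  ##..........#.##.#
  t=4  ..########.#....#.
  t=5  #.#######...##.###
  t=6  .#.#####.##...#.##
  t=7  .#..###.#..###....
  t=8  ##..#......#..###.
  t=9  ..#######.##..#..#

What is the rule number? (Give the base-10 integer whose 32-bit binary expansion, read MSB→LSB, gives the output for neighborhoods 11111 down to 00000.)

  #####|#  b31=1 t=4,i=4
  ####.|#  b30=1 t=2,i=15
  ###.#|.  b29=0 t=0,i=17
  ###..|.  b28=0 t=1,i=3
  ##.##|#  b27=1 t=0,i=14
  ##.#.|.  b26=0 t=0,i=0
  ##..#|#  b25=1 t=2,i=17
  ##...|#  b24=1 t=0,i=7
  #.###|.  b23=0 t=0,i=15
  #.##.|.  b22=0 t=0,i=5
  #.#.#|#  b21=1 t=0,i=1
  #.#..|.  b20=0 t=2,i=7
  #..##|.  b19=0 t=2,i=3
  #..#.|#  b18=1 t=2,i=0
  #...#|#  b17=1 t=1,i=5
  #....|#  b16=1 t=0,i=8
  .####|#  b15=1 t=2,i=14
  .###.|.  b14=0 t=0,i=16
  .##.#|.  b13=0 t=0,i=13
  .##..|.  b12=0 t=0,i=6
  .#.##|.  b11=0 t=0,i=4
  .#.#.|#  b10=1 t=0,i=2
  .#..#|.  b9=0 t=2,i=2
  .#...|#  b8=1 t=1,i=15
  ..###|#  b7=1 t=1,i=1
  ..##.|.  b6=0 t=0,i=12
  ..#.#|.  b5=0 t=3,i=12
  ..#..|#  b4=1 t=1,i=14
  ...##|.  b3=0 t=0,i=11
  ...#.|#  b2=1 t=1,i=13
  ....#|.  b1=0 t=0,i=10
  .....|#  b0=1 t=0,i=9
  bits 11001011001001111000010110010101 = 3408364949

3408364949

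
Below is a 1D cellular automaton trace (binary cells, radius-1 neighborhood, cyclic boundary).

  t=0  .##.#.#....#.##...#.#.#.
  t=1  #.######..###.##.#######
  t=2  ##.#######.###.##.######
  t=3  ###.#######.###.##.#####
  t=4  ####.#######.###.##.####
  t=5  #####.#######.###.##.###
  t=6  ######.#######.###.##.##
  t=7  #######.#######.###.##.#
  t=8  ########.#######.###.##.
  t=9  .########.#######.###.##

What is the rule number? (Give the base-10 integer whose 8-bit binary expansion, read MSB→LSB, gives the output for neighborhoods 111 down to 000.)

  nb ###: next=#  (t=1,i=3, bit7=1)
  nb ##.: next=#  (t=0,i=2, bit6=1)
  nb #.#: next=#  (t=0,i=3, bit5=1)
  nb #..: next=#  (t=0,i=7, bit4=1)
  nb .##: next=.  (t=0,i=1, bit3=0)
  nb .#.: next=#  (t=0,i=4, bit2=1)
  nb ..#: next=#  (t=0,i=0, bit1=1)
  nb ...: next=.  (t=0,i=8, bit0=0)
  bits 11110110 = 246

246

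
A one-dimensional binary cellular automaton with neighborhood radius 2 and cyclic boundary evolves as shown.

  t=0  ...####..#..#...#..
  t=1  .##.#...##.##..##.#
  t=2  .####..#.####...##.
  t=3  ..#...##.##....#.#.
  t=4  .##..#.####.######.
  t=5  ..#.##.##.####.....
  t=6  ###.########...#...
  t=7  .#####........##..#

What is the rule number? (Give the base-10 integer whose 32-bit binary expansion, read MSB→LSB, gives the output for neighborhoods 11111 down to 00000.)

  #####|.  b31=0 t=4,i=14
  ####.|.  b30=0 t=0,i=5
  ###.#|#  b29=1 t=4,i=10
  ###..|.  b28=0 t=0,i=6
  ##.##|#  b27=1 t=1,i=10
  ##.#.|#  b26=1 t=1,i=3
  ##..#|.  b25=0 t=0,i=7
  ##...|.  b24=0 t=2,i=13
  #.###|#  b23=1 t=2,i=9
  #.##.|#  b22=1 t=1,i=1
  #.#.#|.  b21=0 t=1,i=18
  #.#..|#  b20=1 t=1,i=4
  #..##|.  b19=0 t=1,i=14
  #..#.|#  b18=1 t=0,i=8
  #...#|.  b17=0 t=0,i=14
  #....|#  b16=1 t=0,i=18
  .####|#  b15=1 t=0,i=4
  .###.|#  b14=1 t=6,i=1
  .##.#|#  b13=1 t=1,i=2
  .##..|#  b12=1 t=1,i=12
  .#.##|.  b11=0 t=1,i=0
  .#.#.|#  b10=1 t=3,i=16
  .#..#|.  b9=0 t=0,i=10
  .#...|.  b8=0 t=0,i=13
  ..###|.  b7=0 t=0,i=3
  ..##.|.  b6=0 t=1,i=8
  ..#.#|#  b5=1 t=2,i=7
  ..#..|#  b4=1 t=0,i=9
  ...##|#  b3=1 t=0,i=2
  ...#.|#  b2=1 t=0,i=15
  ....#|#  b1=1 t=0,i=1
  .....|.  b0=0 t=0,i=0
  bits 00101100110101011111010000111110 = 752219198

752219198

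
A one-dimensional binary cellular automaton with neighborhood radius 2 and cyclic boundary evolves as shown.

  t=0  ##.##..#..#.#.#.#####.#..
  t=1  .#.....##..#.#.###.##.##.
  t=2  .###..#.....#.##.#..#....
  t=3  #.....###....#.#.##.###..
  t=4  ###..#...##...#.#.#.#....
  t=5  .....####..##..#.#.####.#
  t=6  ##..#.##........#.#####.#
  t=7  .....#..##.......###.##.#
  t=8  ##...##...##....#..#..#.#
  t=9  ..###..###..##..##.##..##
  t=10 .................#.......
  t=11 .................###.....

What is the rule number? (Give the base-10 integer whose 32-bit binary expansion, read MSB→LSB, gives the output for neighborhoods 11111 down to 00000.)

  ##### -> .   bit 31 = 0  t=0,i=18
  ####. -> #   bit 30 = 1  t=0,i=19
  ###.# -> #   bit 29 = 1  t=0,i=20
  ###.. -> .   bit 28 = 0  t=2,i=3
  ##.## -> .   bit 27 = 0  t=0,i=2
  ##.#. -> .   bit 26 = 0  t=0,i=21
  ##..# -> .   bit 25 = 0  t=0,i=5
  ##... -> #   bit 24 = 1  t=3,i=9
  #.### -> #   bit 23 = 1  t=0,i=16
  #.##. -> .   bit 22 = 0  t=0,i=3
  #.#.# -> .   bit 21 = 0  t=0,i=12
  #.#.. -> #   bit 20 = 1  t=0,i=22
  #..## -> .   bit 19 = 0  t=0,i=24
  #..#. -> .   bit 18 = 0  t=0,i=6
  #...# -> #   bit 17 = 1  t=4,i=7
  #.... -> #   bit 16 = 1  t=1,i=3
  .#### -> #   bit 15 = 1  t=0,i=17
  .###. -> .   bit 14 = 0  t=1,i=16
  .##.# -> #   bit 13 = 1  t=0,i=1
  .##.. -> .   bit 12 = 0  t=0,i=4
  .#.## -> #   bit 11 = 1  t=0,i=15
  .#.#. -> #   bit 10 = 1  t=0,i=11
  .#..# -> #   bit 9 = 1  t=0,i=8
  .#... -> #   bit 8 = 1  t=1,i=2
  ..### -> .   bit 7 = 0  t=2,i=1
  ..##. -> .   bit 6 = 0  t=0,i=0
  ..#.# -> .   bit 5 = 0  t=0,i=10
  ..#.. -> #   bit 4 = 1  t=0,i=7
  ...## -> #   bit 3 = 1  t=1,i=6
  ...#. -> .   bit 2 = 0  t=2,i=11
  ....# -> .   bit 1 = 0  t=1,i=5
  ..... -> .   bit 0 = 0  t=1,i=4
  bits 01100001100100111010111100011000 = 1637068568

1637068568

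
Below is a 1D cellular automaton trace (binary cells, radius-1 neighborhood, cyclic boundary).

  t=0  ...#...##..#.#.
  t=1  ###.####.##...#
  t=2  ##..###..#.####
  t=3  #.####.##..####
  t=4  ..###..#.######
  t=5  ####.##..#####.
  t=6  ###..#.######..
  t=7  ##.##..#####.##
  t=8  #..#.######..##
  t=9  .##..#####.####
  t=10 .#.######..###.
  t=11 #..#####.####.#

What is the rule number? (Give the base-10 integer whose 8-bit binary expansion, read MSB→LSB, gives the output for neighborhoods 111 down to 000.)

  nb ###: next=#  (t=1,i=0, bit7=1)
  nb ##.: next=.  (t=0,i=8, bit6=0)
  nb #.#: next=.  (t=0,i=12, bit5=0)
  nb #..: next=#  (t=0,i=4, bit4=1)
  nb .##: next=#  (t=0,i=7, bit3=1)
  nb .#.: next=.  (t=0,i=3, bit2=0)
  nb ..#: next=#  (t=0,i=2, bit1=1)
  nb ...: next=#  (t=0,i=0, bit0=1)
  bits 10011011 = 155

155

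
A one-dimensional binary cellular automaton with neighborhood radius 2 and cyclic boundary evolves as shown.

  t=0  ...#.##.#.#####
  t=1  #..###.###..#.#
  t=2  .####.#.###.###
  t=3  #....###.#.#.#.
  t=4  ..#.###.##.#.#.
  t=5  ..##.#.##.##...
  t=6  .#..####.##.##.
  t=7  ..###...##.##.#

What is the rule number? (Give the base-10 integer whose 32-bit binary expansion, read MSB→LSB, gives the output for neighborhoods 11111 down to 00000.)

  nb #####: next=#  (t=0,i=12, bit31=1)
  nb ####.: next=.  (t=0,i=13, bit30=0)
  nb ###.#: next=.  (t=1,i=5, bit29=0)
  nb ###..: next=#  (t=0,i=14, bit28=1)
  nb ##.##: next=#  (t=1,i=6, bit27=1)
  nb ##.#.: next=#  (t=0,i=7, bit26=1)
  nb ##..#: next=#  (t=1,i=1, bit25=1)
  nb ##...: next=#  (t=0,i=0, bit24=1)
  nb #.###: next=.  (t=0,i=10, bit23=0)
  nb #.##.: next=#  (t=0,i=5, bit22=1)
  nb #.#.#: next=#  (t=0,i=8, bit21=1)
  nb #.#..: next=.  (t=3,i=0, bit20=0)
  nb #..##: next=#  (t=1,i=2, bit19=1)
  nb #..#.: next=.  (t=1,i=11, bit18=0)
  nb #...#: next=.  (t=0,i=1, bit17=0)
  nb #....: next=#  (t=3,i=2, bit16=1)
  nb .####: next=.  (t=0,i=11, bit15=0)
  nb .###.: next=#  (t=1,i=4, bit14=1)
  nb .##.#: next=.  (t=0,i=6, bit13=0)
  nb .##..: next=.  (t=1,i=0, bit12=0)
  nb .#.##: next=#  (t=0,i=4, bit11=1)
  nb .#.#.: next=.  (t=3,i=10, bit10=0)
  nb .#..#: next=#  (t=6,i=2, bit9=1)
  nb .#...: next=.  (t=3,i=1, bit8=0)
  nb ..###: next=#  (t=1,i=3, bit7=1)
  nb ..##.: next=.  (t=5,i=2, bit6=0)
  nb ..#.#: next=#  (t=0,i=3, bit5=1)
  nb ..#..: next=.  (t=6,i=1, bit4=0)
  nb ...##: next=#  (t=3,i=4, bit3=1)
  nb ...#.: next=.  (t=0,i=2, bit2=0)
  nb ....#: next=.  (t=3,i=3, bit1=0)
  nb .....: next=.  (t=5,i=14, bit0=0)
  bits 10011111011010010100101010101000 = 2674477736

2674477736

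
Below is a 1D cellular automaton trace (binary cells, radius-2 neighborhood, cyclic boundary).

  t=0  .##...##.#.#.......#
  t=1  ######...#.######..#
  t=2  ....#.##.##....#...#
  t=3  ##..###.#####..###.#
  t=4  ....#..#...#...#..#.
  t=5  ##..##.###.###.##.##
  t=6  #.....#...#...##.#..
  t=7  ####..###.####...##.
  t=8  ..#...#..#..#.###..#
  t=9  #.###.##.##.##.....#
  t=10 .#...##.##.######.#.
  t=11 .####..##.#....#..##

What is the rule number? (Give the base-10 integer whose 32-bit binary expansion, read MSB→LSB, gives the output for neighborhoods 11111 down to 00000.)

  nb #####: next=.  (t=1,i=1, bit31=0)
  nb ####.: next=#  (t=1,i=4, bit30=1)
  nb ###.#: next=.  (t=3,i=6, bit29=0)
  nb ###..: next=.  (t=1,i=5, bit28=0)
  nb ##.##: next=#  (t=2,i=8, bit27=1)
  nb ##.#.: next=.  (t=0,i=8, bit26=0)
  nb ##..#: next=.  (t=1,i=17, bit25=0)
  nb ##...: next=#  (t=0,i=3, bit24=1)
  nb #.###: next=.  (t=1,i=11, bit23=0)
  nb #.##.: next=#  (t=0,i=1, bit22=1)
  nb #.#.#: next=#  (t=0,i=9, bit21=1)
  nb #.#..: next=#  (t=0,i=11, bit20=1)
  nb #..##: next=.  (t=1,i=18, bit19=0)
  nb #..#.: next=.  (t=4,i=6, bit18=0)
  nb #...#: next=#  (t=0,i=4, bit17=1)
  nb #....: next=#  (t=0,i=13, bit16=1)
  nb .####: next=.  (t=1,i=0, bit15=0)
  nb .###.: next=.  (t=3,i=0, bit14=0)
  nb .##.#: next=.  (t=0,i=7, bit13=0)
  nb .##..: next=#  (t=0,i=2, bit12=1)
  nb .#.##: next=#  (t=0,i=0, bit11=1)
  nb .#.#.: next=.  (t=0,i=10, bit10=0)
  nb .#..#: next=#  (t=4,i=5, bit9=1)
  nb .#...: next=#  (t=0,i=12, bit8=1)
  nb ..###: next=#  (t=1,i=19, bit7=1)
  nb ..##.: next=.  (t=0,i=6, bit6=0)
  nb ..#.#: next=#  (t=0,i=19, bit5=1)
  nb ..#..: next=#  (t=2,i=15, bit4=1)
  nb ...##: next=#  (t=0,i=5, bit3=1)
  nb ...#.: next=.  (t=0,i=18, bit2=0)
  nb ....#: next=.  (t=0,i=17, bit1=0)
  nb .....: next=#  (t=0,i=14, bit0=1)
  bits 01001001011100110001101110111001 = 1232280505

1232280505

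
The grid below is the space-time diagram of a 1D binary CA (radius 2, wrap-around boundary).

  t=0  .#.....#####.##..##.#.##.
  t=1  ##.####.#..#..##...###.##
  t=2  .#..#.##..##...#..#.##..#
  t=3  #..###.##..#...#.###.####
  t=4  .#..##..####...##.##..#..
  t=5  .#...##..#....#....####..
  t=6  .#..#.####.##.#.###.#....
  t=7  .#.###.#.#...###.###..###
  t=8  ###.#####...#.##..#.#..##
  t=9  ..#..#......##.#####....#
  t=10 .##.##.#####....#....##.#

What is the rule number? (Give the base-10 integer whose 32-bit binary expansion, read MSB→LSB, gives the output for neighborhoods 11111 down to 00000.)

  #####|.  b31=0 t=0,i=9
  ####.|.  b30=0 t=0,i=10
  ###.#|#  b29=1 t=0,i=11
  ###..|.  b28=0 t=3,i=0
  ##.##|.  b27=0 t=0,i=12
  ##.#.|#  b26=1 t=0,i=19
  ##..#|#  b25=1 t=0,i=15
  ##...|.  b24=0 t=1,i=16
  #.###|.  b23=0 t=1,i=3
  #.##.|.  b22=0 t=0,i=13
  #.#.#|#  b21=1 t=0,i=20
  #.#..|.  b20=0 t=1,i=8
  #..##|.  b19=0 t=0,i=16
  #..#.|#  b18=1 t=0,i=0
  #...#|.  b17=0 t=1,i=17
  #....|#  b16=1 t=0,i=3
  .####|#  b15=1 t=0,i=8
  .###.|#  b14=1 t=1,i=20
  .##.#|.  b13=0 t=0,i=18
  .##..|#  b12=1 t=0,i=14
  .#.##|#  b11=1 t=0,i=21
  .#.#.|#  b10=1 t=2,i=0
  .#..#|.  b9=0 t=1,i=9
  .#...|.  b8=0 t=0,i=2
  ..###|.  b7=0 t=0,i=7
  ..##.|.  b6=0 t=0,i=17
  ..#.#|#  b5=1 t=2,i=4
  ..#..|#  b4=1 t=0,i=1
  ...##|#  b3=1 t=0,i=6
  ...#.|.  b2=0 t=2,i=14
  ....#|#  b1=1 t=0,i=5
  .....|#  b0=1 t=0,i=4
  bits 00100110001001011101110000111011 = 640015419

640015419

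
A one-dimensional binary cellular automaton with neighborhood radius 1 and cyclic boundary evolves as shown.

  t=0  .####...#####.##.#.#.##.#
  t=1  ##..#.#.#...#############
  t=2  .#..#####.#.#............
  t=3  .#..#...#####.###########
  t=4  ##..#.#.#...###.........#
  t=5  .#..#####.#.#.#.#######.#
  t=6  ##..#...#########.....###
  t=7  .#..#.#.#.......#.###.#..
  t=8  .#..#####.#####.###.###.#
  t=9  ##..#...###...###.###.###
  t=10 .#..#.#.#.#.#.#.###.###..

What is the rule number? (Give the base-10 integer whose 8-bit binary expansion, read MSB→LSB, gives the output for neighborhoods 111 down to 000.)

  ### -> .   bit 7 = 0  t=0,i=2
  ##. -> #   bit 6 = 1  t=0,i=4
  #.# -> #   bit 5 = 1  t=0,i=0
  #.. -> .   bit 4 = 0  t=0,i=5
  .## -> #   bit 3 = 1  t=0,i=1
  .#. -> #   bit 2 = 1  t=0,i=17
  ..# -> .   bit 1 = 0  t=0,i=7
  ... -> #   bit 0 = 1  t=0,i=6
  bits 01101101 = 109

109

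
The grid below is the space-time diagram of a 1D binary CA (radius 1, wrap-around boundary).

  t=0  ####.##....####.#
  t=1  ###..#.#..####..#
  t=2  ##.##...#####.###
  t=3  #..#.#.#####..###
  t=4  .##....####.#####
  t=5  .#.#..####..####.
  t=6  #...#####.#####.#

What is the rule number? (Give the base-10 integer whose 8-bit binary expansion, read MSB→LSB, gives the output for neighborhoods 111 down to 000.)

154

  [7] ### => #  t=0,i=0
  [6] ##. => .  t=0,i=3
  [5] #.# => .  t=0,i=4
  [4] #.. => #  t=0,i=7
  [3] .## => #  t=0,i=5
  [2] .#. => .  t=1,i=5
  [1] ..# => #  t=0,i=10
  [0] ... => .  t=0,i=8
  bits 10011010 = 154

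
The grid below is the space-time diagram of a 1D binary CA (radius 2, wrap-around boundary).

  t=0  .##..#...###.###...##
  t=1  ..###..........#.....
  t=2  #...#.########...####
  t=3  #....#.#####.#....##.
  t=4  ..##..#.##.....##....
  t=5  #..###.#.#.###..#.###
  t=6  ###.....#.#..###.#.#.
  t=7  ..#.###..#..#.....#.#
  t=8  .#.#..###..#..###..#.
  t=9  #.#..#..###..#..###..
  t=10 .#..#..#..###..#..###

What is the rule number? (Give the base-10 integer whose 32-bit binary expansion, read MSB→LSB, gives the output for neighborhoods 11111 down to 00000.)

  [31] ##### => #  t=2,i=8
  [30] ####. => .  t=2,i=12
  [29] ###.# => .  t=0,i=11
  [28] ###.. => #  t=0,i=15
  [27] ##.## => .  t=0,i=0
  [26] ##.#. => .  t=3,i=12
  [25] ##..# => #  t=0,i=3
  [24] ##... => .  t=0,i=16
  [23] #.### => .  t=0,i=13
  [22] #.##. => .  t=0,i=1
  [21] #.#.# => .  t=5,i=7
  [20] #.#.. => .  t=3,i=0
  [19] #..## => #  t=5,i=2
  [18] #..#. => #  t=0,i=4
  [17] #...# => .  t=0,i=7
  [16] #.... => #  t=1,i=6
  [15] .#### => #  t=2,i=7
  [14] .###. => .  t=0,i=10
  [13] .##.# => .  t=0,i=20
  [12] .##.. => #  t=0,i=2
  [11] .#.## => #  t=2,i=5
  [10] .#.#. => #  t=5,i=8
  [9] .#..# => .  t=6,i=11
  [8] .#... => .  t=0,i=6
  [7] ..### => .  t=0,i=9
  [6] ..##. => .  t=0,i=19
  [5] ..#.# => .  t=2,i=4
  [4] ..#.. => .  t=0,i=5
  [3] ...## => .  t=0,i=8
  [2] ...#. => .  t=1,i=14
  [1] ....# => #  t=1,i=0
  [0] ..... => #  t=1,i=7
  bits 10010010000011011001110000000011 = 2450365443

2450365443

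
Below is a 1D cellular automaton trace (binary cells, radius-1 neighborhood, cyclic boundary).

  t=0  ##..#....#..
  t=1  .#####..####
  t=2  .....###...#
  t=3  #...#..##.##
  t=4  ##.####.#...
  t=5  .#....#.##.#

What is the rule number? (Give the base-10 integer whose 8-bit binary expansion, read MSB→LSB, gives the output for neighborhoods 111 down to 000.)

  [7] ### => .  t=1,i=2
  [6] ##. => #  t=0,i=1
  [5] #.# => .  t=1,i=0
  [4] #.. => #  t=0,i=2
  [3] .## => .  t=0,i=0
  [2] .#. => #  t=0,i=4
  [1] ..# => #  t=0,i=3
  [0] ... => .  t=0,i=6
  bits 01010110 = 86

86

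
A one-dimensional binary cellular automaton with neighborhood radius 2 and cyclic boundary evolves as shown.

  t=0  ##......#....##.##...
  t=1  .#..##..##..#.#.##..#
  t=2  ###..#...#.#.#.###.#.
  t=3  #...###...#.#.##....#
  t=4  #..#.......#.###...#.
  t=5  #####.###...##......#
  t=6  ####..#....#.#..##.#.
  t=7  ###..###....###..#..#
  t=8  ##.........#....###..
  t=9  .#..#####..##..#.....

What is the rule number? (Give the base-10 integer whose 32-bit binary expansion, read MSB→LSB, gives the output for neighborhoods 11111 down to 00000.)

  #####|#  b31=1 t=5,i=1
  ####.|#  b30=1 t=5,i=3
  ###.#|.  b29=0 t=2,i=17
  ###..|.  b28=0 t=2,i=2
  ##.##|.  b27=0 t=0,i=15
  ##.#.|.  b26=0 t=2,i=18
  ##..#|.  b25=0 t=1,i=6
  ##...|.  b24=0 t=0,i=2
  #.###|#  b23=1 t=2,i=0
  #.##.|#  b22=1 t=0,i=16
  #.#.#|.  b21=0 t=1,i=14
  #.#..|#  b20=1 t=1,i=1
  #..##|.  b19=0 t=1,i=3
  #..#.|#  b18=1 t=1,i=11
  #...#|.  b17=0 t=0,i=19
  #....|.  b16=0 t=0,i=3
  .####|#  b15=1 t=5,i=0
  .###.|.  b14=0 t=2,i=1
  .##.#|#  b13=1 t=0,i=14
  .##..|#  b12=1 t=0,i=1
  .#.##|#  b11=1 t=1,i=15
  .#.#.|#  b10=1 t=1,i=0
  .#..#|#  b9=1 t=1,i=2
  .#...|#  b8=1 t=0,i=9
  ..###|.  b7=0 t=3,i=4
  ..##.|.  b6=0 t=0,i=0
  ..#.#|.  b5=0 t=1,i=12
  ..#..|#  b4=1 t=0,i=8
  ...##|#  b3=1 t=0,i=12
  ...#.|.  b2=0 t=0,i=7
  ....#|.  b1=0 t=0,i=6
  .....|#  b0=1 t=0,i=4
  bits 11000000110101001011111100011001 = 3235168025

3235168025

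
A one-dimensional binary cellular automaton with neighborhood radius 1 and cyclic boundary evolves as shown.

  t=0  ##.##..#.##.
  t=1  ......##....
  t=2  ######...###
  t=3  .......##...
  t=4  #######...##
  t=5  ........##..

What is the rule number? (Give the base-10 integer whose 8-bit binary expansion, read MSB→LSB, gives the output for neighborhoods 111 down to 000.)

7

  nb ###: next=.  (t=2,i=0, bit7=0)
  nb ##.: next=.  (t=0,i=1, bit6=0)
  nb #.#: next=.  (t=0,i=2, bit5=0)
  nb #..: next=.  (t=0,i=5, bit4=0)
  nb .##: next=.  (t=0,i=0, bit3=0)
  nb .#.: next=#  (t=0,i=7, bit2=1)
  nb ..#: next=#  (t=0,i=6, bit1=1)
  nb ...: next=#  (t=1,i=0, bit0=1)
  bits 00000111 = 7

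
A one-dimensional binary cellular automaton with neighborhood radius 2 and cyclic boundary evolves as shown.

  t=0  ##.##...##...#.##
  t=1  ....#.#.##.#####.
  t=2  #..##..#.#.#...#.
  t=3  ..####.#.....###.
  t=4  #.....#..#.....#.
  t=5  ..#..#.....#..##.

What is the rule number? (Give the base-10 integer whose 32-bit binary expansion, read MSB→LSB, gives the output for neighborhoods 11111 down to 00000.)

  nb #####: next=.  (t=1,i=13, bit31=0)
  nb ####.: next=.  (t=0,i=0, bit30=0)
  nb ###.#: next=.  (t=0,i=1, bit29=0)
  nb ###..: next=#  (t=1,i=15, bit28=1)
  nb ##.##: next=.  (t=0,i=2, bit27=0)
  nb ##.#.: next=#  (t=3,i=6, bit26=1)
  nb ##..#: next=#  (t=2,i=5, bit25=1)
  nb ##...: next=.  (t=0,i=5, bit24=0)
  nb #.###: next=#  (t=0,i=15, bit23=1)
  nb #.##.: next=.  (t=0,i=3, bit22=0)
  nb #.#.#: next=.  (t=1,i=6, bit21=0)
  nb #.#..: next=.  (t=2,i=0, bit20=0)
  nb #..##: next=#  (t=2,i=2, bit19=1)
  nb #..#.: next=.  (t=2,i=6, bit18=0)
  nb #...#: next=#  (t=0,i=6, bit17=1)
  nb #....: next=#  (t=1,i=0, bit16=1)
  nb .####: next=.  (t=0,i=16, bit15=0)
  nb .###.: next=.  (t=3,i=14, bit14=0)
  nb .##.#: next=#  (t=1,i=9, bit13=1)
  nb .##..: next=#  (t=0,i=4, bit12=1)
  nb .#.##: next=#  (t=0,i=14, bit11=1)
  nb .#.#.: next=.  (t=1,i=5, bit10=0)
  nb .#..#: next=.  (t=2,i=1, bit9=0)
  nb .#...: next=.  (t=2,i=12, bit8=0)
  nb ..###: next=.  (t=3,i=2, bit7=0)
  nb ..##.: next=#  (t=0,i=8, bit6=1)
  nb ..#.#: next=#  (t=0,i=13, bit5=1)
  nb ..#..: next=.  (t=4,i=6, bit4=0)
  nb ...##: next=.  (t=0,i=7, bit3=0)
  nb ...#.: next=#  (t=0,i=12, bit2=1)
  nb ....#: next=.  (t=1,i=2, bit1=0)
  nb .....: next=.  (t=1,i=1, bit0=0)
  bits 00010110100010110011100001100100 = 378222692

378222692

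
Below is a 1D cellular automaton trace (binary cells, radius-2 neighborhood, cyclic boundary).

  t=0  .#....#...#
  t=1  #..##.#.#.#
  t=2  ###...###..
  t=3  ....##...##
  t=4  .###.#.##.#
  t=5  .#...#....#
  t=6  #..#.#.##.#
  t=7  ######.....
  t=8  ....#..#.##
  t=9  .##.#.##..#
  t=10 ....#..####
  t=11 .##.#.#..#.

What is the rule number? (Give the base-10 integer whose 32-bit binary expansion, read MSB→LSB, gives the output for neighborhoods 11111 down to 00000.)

  #####|.  b31=0 t=7,i=2
  ####.|#  b30=1 t=7,i=4
  ###.#|.  b29=0 t=4,i=3
  ###..|.  b28=0 t=2,i=2
  ##.##|.  b27=0 t=6,i=9
  ##.#.|.  b26=0 t=1,i=5
  ##..#|#  b25=1 t=1,i=1
  ##...|.  b24=0 t=2,i=3
  #.###|#  b23=1 t=4,i=1
  #.##.|.  b22=0 t=1,i=10
  #.#.#|#  b21=1 t=1,i=6
  #.#..|.  b20=0 t=0,i=1
  #..##|#  b19=1 t=1,i=2
  #..#.|#  b18=1 t=6,i=2
  #...#|#  b17=1 t=0,i=8
  #....|#  b16=1 t=0,i=3
  .####|.  b15=0 t=7,i=1
  .###.|.  b14=0 t=2,i=1
  .##.#|.  b13=0 t=1,i=4
  .##..|#  b12=1 t=1,i=0
  .#.##|.  b11=0 t=1,i=9
  .#.#.|#  b10=1 t=0,i=0
  .#..#|.  b9=0 t=8,i=5
  .#...|.  b8=0 t=0,i=2
  ..###|.  b7=0 t=2,i=0
  ..##.|.  b6=0 t=1,i=3
  ..#.#|#  b5=1 t=0,i=10
  ..#..|#  b4=1 t=0,i=6
  ...##|#  b3=1 t=2,i=5
  ...#.|.  b2=0 t=0,i=5
  ....#|#  b1=1 t=0,i=4
  .....|.  b0=0 t=7,i=8
  bits 01000010101011110001010000111010 = 1118770234

1118770234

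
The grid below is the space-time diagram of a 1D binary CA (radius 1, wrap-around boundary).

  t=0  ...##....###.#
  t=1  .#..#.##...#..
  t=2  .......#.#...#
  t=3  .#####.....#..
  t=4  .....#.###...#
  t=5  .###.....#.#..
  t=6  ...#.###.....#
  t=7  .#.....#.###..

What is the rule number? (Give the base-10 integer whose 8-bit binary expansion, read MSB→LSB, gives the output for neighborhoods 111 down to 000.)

65

  [7] ### => .  t=0,i=10
  [6] ##. => #  t=0,i=4
  [5] #.# => .  t=0,i=12
  [4] #.. => .  t=0,i=0
  [3] .## => .  t=0,i=3
  [2] .#. => .  t=0,i=13
  [1] ..# => .  t=0,i=2
  [0] ... => #  t=0,i=1
  bits 01000001 = 65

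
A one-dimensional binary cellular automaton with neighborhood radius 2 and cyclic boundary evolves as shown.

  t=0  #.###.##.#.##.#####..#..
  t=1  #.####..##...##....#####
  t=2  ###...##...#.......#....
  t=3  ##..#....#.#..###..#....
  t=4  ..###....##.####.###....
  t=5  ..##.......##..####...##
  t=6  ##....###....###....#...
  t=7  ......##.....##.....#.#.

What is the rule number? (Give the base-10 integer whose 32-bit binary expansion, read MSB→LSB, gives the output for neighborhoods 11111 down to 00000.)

  ##### -> .   bit 31 = 0  t=0,i=16
  ####. -> .   bit 30 = 0  t=0,i=17
  ###.# -> #   bit 29 = 1  t=0,i=4
  ###.. -> .   bit 28 = 0  t=0,i=18
  ##.## -> #   bit 27 = 1  t=0,i=5
  ##.#. -> #   bit 26 = 1  t=0,i=8
  ##..# -> #   bit 25 = 1  t=0,i=19
  ##... -> .   bit 24 = 0  t=1,i=10
  #.### -> #   bit 23 = 1  t=0,i=2
  #.##. -> .   bit 22 = 0  t=0,i=6
  #.#.# -> #   bit 21 = 1  t=0,i=9
  #.#.. -> .   bit 20 = 0  t=3,i=11
  #..## -> #   bit 19 = 1  t=1,i=7
  #..#. -> #   bit 18 = 1  t=0,i=20
  #...# -> #   bit 17 = 1  t=1,i=11
  #.... -> .   bit 16 = 0  t=1,i=16
  .#### -> .   bit 15 = 0  t=0,i=15
  .###. -> #   bit 14 = 1  t=0,i=3
  .##.# -> .   bit 13 = 0  t=0,i=7
  .##.. -> .   bit 12 = 0  t=1,i=9
  .#.## -> .   bit 11 = 0  t=0,i=1
  .#.#. -> #   bit 10 = 1  t=3,i=10
  .#..# -> #   bit 9 = 1  t=0,i=22
  .#... -> .   bit 8 = 0  t=2,i=12
  ..### -> #   bit 7 = 1  t=1,i=19
  ..##. -> .   bit 6 = 0  t=1,i=8
  ..#.# -> #   bit 5 = 1  t=0,i=0
  ..#.. -> #   bit 4 = 1  t=0,i=21
  ...## -> .   bit 3 = 0  t=1,i=12
  ...#. -> .   bit 2 = 0  t=2,i=10
  ....# -> .   bit 1 = 0  t=1,i=17
  ..... -> #   bit 0 = 1  t=2,i=14
  bits 00101110101011100100011010110001 = 783173297

783173297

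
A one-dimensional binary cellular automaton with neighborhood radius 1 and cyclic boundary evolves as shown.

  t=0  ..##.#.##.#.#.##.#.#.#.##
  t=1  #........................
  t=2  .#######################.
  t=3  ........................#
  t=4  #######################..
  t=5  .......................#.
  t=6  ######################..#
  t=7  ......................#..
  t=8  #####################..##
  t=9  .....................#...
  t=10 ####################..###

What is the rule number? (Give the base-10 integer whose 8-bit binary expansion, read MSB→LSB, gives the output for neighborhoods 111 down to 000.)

  nb ###: next=.  (t=2,i=2, bit7=0)
  nb ##.: next=.  (t=0,i=3, bit6=0)
  nb #.#: next=.  (t=0,i=4, bit5=0)
  nb #..: next=#  (t=0,i=0, bit4=1)
  nb .##: next=.  (t=0,i=2, bit3=0)
  nb .#.: next=.  (t=0,i=5, bit2=0)
  nb ..#: next=.  (t=0,i=1, bit1=0)
  nb ...: next=#  (t=1,i=2, bit0=1)
  bits 00010001 = 17

17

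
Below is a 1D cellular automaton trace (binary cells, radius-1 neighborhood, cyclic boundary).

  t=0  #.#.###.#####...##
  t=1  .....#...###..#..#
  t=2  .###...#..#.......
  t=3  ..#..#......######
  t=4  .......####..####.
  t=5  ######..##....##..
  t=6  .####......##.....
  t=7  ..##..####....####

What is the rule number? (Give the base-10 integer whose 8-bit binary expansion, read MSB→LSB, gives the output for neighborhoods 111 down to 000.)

129

  ###|#  b7=1 t=0,i=5
  ##.|.  b6=0 t=0,i=0
  #.#|.  b5=0 t=0,i=1
  #..|.  b4=0 t=0,i=13
  .##|.  b3=0 t=0,i=4
  .#.|.  b2=0 t=0,i=2
  ..#|.  b1=0 t=0,i=15
  ...|#  b0=1 t=0,i=14
  bits 10000001 = 129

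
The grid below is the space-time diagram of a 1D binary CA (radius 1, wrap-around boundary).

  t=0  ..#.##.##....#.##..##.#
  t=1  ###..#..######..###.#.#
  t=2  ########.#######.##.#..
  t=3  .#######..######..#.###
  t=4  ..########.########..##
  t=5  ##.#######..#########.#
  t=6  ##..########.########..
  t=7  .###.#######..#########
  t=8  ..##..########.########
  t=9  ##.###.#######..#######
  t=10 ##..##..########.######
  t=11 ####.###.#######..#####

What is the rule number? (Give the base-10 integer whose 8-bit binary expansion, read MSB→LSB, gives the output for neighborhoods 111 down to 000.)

215

  [7] ### => #  t=1,i=0
  [6] ##. => #  t=0,i=5
  [5] #.# => .  t=0,i=3
  [4] #.. => #  t=0,i=0
  [3] .## => .  t=0,i=4
  [2] .#. => #  t=0,i=2
  [1] ..# => #  t=0,i=1
  [0] ... => #  t=0,i=10
  bits 11010111 = 215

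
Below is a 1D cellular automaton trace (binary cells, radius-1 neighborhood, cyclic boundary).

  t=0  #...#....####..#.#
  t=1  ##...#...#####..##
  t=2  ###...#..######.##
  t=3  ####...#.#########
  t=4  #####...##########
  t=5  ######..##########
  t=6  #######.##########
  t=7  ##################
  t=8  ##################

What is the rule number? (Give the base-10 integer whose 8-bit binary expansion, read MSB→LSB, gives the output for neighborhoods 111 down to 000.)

  ### -> #   bit 7 = 1  t=0,i=10
  ##. -> #   bit 6 = 1  t=0,i=0
  #.# -> #   bit 5 = 1  t=0,i=16
  #.. -> #   bit 4 = 1  t=0,i=1
  .## -> #   bit 3 = 1  t=0,i=9
  .#. -> .   bit 2 = 0  t=0,i=4
  ..# -> .   bit 1 = 0  t=0,i=3
  ... -> .   bit 0 = 0  t=0,i=2
  bits 11111000 = 248

248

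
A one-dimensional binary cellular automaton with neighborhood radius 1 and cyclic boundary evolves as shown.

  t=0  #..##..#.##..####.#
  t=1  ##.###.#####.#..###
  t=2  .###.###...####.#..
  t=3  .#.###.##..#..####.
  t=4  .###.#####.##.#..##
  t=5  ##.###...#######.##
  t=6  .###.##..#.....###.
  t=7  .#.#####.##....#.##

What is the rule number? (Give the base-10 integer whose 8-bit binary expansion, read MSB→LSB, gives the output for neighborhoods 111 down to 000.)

124

  ### -> .   bit 7 = 0  t=0,i=14
  ##. -> #   bit 6 = 1  t=0,i=0
  #.# -> #   bit 5 = 1  t=0,i=8
  #.. -> #   bit 4 = 1  t=0,i=1
  .## -> #   bit 3 = 1  t=0,i=3
  .#. -> #   bit 2 = 1  t=0,i=7
  ..# -> .   bit 1 = 0  t=0,i=2
  ... -> .   bit 0 = 0  t=2,i=9
  bits 01111100 = 124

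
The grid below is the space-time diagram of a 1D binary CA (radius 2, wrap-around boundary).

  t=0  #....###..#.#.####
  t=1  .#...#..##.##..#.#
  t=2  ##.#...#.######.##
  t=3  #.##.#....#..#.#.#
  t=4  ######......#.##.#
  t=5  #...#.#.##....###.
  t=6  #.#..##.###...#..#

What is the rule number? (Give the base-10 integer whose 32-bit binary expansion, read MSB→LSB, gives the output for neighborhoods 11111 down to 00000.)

1333703809

  #####|.  b31=0 t=0,i=16
  ####.|#  b30=1 t=0,i=17
  ###.#|.  b29=0 t=2,i=1
  ###..|.  b28=0 t=0,i=0
  ##.##|#  b27=1 t=1,i=10
  ##.#.|#  b26=1 t=2,i=2
  ##..#|#  b25=1 t=0,i=8
  ##...|#  b24=1 t=0,i=1
  #.###|.  b23=0 t=0,i=14
  #.##.|#  b22=1 t=1,i=11
  #.#.#|#  b21=1 t=0,i=12
  #.#..|#  b20=1 t=1,i=1
  #..##|#  b19=1 t=1,i=7
  #..#.|#  b18=1 t=0,i=9
  #...#|#  b17=1 t=1,i=3
  #....|.  b16=0 t=0,i=2
  .####|#  b15=1 t=0,i=15
  .###.|.  b14=0 t=0,i=6
  .##.#|#  b13=1 t=1,i=9
  .##..|#  b12=1 t=1,i=12
  .#.##|.  b11=0 t=0,i=13
  .#.#.|#  b10=1 t=0,i=11
  .#..#|.  b9=0 t=1,i=6
  .#...|.  b8=0 t=1,i=2
  ..###|#  b7=1 t=0,i=5
  ..##.|.  b6=0 t=1,i=8
  ..#.#|.  b5=0 t=0,i=10
  ..#..|.  b4=0 t=1,i=5
  ...##|.  b3=0 t=0,i=4
  ...#.|.  b2=0 t=1,i=4
  ....#|.  b1=0 t=0,i=3
  .....|#  b0=1 t=4,i=8
  bits 01001111011111101011010010000001 = 1333703809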